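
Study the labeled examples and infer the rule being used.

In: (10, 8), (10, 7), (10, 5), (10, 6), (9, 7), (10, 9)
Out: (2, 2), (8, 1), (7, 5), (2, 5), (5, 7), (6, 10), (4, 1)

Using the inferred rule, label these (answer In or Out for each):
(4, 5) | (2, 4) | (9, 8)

The distinguishing property — first ≥ 9 — holds for all the 'In' cases and none of the 'Out' cases.
(4, 5): Out (first 4). (2, 4): Out (first 2). (9, 8): In (first 9).

Out, Out, In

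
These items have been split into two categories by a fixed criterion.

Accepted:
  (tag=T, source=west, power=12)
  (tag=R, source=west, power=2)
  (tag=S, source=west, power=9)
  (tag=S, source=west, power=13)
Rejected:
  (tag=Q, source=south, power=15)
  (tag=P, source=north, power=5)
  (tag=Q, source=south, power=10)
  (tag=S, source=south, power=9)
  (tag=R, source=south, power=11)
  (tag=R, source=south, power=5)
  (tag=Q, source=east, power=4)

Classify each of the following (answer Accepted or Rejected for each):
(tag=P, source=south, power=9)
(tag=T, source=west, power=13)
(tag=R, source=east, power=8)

Rejected, Accepted, Rejected

Looking at the examples, the only property every 'Accepted' case has and every 'Rejected' case lacks is: source is west.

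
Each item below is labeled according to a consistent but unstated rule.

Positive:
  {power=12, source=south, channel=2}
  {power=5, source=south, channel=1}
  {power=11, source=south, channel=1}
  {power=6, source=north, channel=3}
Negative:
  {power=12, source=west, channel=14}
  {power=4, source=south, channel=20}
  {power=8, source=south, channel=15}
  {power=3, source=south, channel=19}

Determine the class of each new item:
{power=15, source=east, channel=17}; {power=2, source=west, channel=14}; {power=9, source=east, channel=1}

All 'Positive' examples share one property — channel ≤ 3 — and every 'Negative' example lacks it.

Negative, Negative, Positive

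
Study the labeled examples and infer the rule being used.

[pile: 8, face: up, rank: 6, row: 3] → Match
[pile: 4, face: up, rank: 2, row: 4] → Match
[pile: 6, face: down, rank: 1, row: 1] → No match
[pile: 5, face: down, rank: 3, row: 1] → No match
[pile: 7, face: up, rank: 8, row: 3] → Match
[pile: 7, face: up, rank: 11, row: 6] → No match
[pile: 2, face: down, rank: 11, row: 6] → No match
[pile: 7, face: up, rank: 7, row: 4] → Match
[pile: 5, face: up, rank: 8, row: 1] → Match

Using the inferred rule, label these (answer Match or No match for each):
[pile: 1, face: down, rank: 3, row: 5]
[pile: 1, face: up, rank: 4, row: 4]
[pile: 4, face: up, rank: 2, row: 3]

No match, Match, Match

The rule appears to be: face is up AND row ≤ 4.
[pile: 1, face: down, rank: 3, row: 5]: No match (face is down, row = 5).
[pile: 1, face: up, rank: 4, row: 4]: Match (face is up, row = 4).
[pile: 4, face: up, rank: 2, row: 3]: Match (face is up, row = 3).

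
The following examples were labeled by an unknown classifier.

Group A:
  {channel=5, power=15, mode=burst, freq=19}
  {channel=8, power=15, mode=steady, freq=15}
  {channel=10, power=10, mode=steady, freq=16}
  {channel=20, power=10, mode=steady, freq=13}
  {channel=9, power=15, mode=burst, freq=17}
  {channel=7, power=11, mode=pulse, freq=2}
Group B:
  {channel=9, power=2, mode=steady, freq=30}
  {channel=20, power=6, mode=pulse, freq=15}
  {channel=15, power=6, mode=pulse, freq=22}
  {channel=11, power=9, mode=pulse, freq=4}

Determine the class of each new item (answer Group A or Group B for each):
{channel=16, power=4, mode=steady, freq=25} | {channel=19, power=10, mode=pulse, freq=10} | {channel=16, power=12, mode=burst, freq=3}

The classifier is using: power ≥ 10.
{channel=16, power=4, mode=steady, freq=25} → power = 4 → Group B. {channel=19, power=10, mode=pulse, freq=10} → power = 10 → Group A. {channel=16, power=12, mode=burst, freq=3} → power = 12 → Group A.

Group B, Group A, Group A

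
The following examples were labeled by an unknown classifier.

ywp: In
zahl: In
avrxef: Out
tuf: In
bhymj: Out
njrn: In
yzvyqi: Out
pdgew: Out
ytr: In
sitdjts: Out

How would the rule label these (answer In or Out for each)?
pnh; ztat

The common property of the 'In' items is: length ≤ 4. No 'Out' item has it.
pnh → length 3 → In. ztat → length 4 → In.

In, In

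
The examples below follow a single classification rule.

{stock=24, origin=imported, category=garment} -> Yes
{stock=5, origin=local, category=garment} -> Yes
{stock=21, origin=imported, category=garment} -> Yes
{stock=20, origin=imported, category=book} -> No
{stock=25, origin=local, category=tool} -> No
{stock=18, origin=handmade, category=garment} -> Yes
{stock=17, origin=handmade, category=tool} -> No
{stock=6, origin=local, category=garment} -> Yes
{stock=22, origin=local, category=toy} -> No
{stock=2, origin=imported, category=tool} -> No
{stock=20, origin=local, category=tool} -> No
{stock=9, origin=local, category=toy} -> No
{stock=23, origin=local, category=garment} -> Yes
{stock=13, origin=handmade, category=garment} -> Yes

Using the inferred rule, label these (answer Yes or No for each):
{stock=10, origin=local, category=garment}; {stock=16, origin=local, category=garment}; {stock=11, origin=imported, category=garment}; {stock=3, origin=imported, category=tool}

Yes, Yes, Yes, No

The classifier is using: category is garment.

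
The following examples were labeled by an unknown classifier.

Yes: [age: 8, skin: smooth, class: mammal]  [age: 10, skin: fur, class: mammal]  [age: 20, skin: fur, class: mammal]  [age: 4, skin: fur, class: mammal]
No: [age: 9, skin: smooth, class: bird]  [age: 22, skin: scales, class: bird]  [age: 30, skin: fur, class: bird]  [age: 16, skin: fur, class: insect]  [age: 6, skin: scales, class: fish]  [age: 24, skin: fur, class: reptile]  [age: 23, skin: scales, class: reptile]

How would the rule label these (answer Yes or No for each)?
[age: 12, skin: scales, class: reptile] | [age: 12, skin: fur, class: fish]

One predicate separates the groups cleanly: class is mammal.

No, No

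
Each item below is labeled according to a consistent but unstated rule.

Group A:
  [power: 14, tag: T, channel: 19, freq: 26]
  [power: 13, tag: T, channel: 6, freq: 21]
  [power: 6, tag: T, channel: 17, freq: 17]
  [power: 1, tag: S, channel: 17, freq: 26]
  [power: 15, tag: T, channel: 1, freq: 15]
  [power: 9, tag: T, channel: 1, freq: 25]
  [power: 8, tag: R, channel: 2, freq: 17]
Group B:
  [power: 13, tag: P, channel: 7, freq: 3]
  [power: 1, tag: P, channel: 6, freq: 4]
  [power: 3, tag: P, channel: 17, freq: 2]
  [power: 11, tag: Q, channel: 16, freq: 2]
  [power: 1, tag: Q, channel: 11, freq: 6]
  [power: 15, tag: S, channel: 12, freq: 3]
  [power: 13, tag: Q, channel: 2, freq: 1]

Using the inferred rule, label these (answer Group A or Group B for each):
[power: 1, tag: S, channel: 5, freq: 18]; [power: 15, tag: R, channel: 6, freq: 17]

'Group A' ⟺ freq ≥ 15.
[power: 1, tag: S, channel: 5, freq: 18] → freq = 18 → Group A.
[power: 15, tag: R, channel: 6, freq: 17] → freq = 17 → Group A.

Group A, Group A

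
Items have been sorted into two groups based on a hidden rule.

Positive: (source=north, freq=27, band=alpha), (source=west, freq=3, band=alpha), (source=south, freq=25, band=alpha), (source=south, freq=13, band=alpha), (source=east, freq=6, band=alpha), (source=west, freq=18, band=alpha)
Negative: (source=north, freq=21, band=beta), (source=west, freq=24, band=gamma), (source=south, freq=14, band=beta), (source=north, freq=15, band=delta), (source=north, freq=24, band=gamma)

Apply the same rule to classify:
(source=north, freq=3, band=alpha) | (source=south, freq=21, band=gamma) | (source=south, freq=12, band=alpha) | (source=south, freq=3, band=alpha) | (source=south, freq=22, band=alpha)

Positive, Negative, Positive, Positive, Positive

'Positive' ⟺ band is alpha.
Positive: (source=north, freq=3, band=alpha), since band is alpha.
Negative: (source=south, freq=21, band=gamma), since band is gamma.
Positive: (source=south, freq=12, band=alpha), since band is alpha.
Positive: (source=south, freq=3, band=alpha), since band is alpha.
Positive: (source=south, freq=22, band=alpha), since band is alpha.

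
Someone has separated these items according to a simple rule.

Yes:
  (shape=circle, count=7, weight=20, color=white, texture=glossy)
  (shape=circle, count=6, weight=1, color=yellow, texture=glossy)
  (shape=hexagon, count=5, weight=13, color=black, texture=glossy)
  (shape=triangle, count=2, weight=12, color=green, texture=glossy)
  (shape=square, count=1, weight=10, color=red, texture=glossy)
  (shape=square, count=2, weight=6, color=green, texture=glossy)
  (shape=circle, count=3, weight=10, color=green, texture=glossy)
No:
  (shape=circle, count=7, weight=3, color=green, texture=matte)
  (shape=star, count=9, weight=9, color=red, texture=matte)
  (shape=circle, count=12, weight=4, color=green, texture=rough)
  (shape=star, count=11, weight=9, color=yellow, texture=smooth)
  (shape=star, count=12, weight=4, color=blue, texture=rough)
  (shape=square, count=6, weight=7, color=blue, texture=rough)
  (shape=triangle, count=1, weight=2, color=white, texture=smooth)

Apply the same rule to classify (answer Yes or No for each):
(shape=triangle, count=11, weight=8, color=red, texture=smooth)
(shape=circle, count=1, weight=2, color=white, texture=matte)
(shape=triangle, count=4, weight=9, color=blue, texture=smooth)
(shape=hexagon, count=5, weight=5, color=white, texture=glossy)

Every 'Yes' example satisfies: texture is glossy. None of the 'No' examples do.
(shape=triangle, count=11, weight=8, color=red, texture=smooth) → texture is smooth → No.
(shape=circle, count=1, weight=2, color=white, texture=matte) → texture is matte → No.
(shape=triangle, count=4, weight=9, color=blue, texture=smooth) → texture is smooth → No.
(shape=hexagon, count=5, weight=5, color=white, texture=glossy) → texture is glossy → Yes.

No, No, No, Yes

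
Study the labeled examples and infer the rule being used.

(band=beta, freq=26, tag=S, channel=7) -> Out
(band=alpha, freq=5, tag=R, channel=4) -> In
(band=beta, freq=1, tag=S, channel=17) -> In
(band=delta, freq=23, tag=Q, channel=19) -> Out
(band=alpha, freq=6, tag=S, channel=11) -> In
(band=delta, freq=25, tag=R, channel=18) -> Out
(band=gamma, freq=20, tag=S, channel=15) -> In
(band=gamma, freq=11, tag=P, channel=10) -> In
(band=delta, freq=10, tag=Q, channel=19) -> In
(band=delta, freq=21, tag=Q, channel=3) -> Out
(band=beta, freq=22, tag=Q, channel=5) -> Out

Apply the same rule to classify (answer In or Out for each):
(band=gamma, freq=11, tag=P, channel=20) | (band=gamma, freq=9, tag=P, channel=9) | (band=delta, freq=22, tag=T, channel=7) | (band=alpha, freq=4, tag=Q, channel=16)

In, In, Out, In

'In' ⟺ freq ≤ 20.
(band=gamma, freq=11, tag=P, channel=20): freq = 11, has this property → In. (band=gamma, freq=9, tag=P, channel=9): freq = 9, has this property → In. (band=delta, freq=22, tag=T, channel=7): freq = 22, does not fit → Out. (band=alpha, freq=4, tag=Q, channel=16): freq = 4, has this property → In.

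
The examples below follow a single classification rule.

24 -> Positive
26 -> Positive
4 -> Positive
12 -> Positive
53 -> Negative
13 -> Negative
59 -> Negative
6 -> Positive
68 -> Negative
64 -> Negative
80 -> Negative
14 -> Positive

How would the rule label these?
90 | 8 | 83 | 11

Negative, Positive, Negative, Negative

The distinguishing property — even AND at most 26 — holds for all the 'Positive' cases and none of the 'Negative' cases.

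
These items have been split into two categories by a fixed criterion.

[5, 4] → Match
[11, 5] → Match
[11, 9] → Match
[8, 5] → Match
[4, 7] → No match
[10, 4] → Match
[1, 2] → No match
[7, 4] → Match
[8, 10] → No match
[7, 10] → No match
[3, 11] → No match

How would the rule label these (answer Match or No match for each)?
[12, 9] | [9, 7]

Match, Match

Rule: first > second. This holds for each 'Match' example and fails for each 'No match' one.
[12, 9]: 12 > 9, checks out → Match.
[9, 7]: 9 > 7, checks out → Match.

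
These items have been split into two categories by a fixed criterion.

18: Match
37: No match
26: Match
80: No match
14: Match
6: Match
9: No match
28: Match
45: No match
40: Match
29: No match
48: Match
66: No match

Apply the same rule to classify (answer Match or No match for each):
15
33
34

The rule appears to be: even AND at most 48.
No match: 15, since 15 is odd, 15 ≤ 48.
No match: 33, since 33 is odd, 33 ≤ 48.
Match: 34, since 34 is even, 34 ≤ 48.

No match, No match, Match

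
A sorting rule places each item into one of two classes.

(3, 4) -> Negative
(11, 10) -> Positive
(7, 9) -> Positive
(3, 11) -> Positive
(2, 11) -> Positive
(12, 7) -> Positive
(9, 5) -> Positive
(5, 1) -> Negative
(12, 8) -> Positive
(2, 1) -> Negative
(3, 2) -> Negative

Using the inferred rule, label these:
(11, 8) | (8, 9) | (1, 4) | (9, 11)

The rule appears to be: sum ≥ 13.

Positive, Positive, Negative, Positive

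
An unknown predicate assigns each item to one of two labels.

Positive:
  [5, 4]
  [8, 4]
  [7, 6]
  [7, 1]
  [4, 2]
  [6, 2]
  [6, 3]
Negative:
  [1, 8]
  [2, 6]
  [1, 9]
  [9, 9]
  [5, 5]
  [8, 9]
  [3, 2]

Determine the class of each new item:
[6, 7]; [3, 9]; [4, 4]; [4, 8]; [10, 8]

Negative, Negative, Negative, Negative, Positive

The distinguishing property — first > second AND sum ≥ 6 — holds for all the 'Positive' cases and none of the 'Negative' cases.
[6, 7]: 6 < 7, 6+7 = 13, doesn't match → Negative. [3, 9]: 3 < 9, 3+9 = 12, doesn't match → Negative. [4, 4]: 4 = 4, 4+4 = 8, doesn't match → Negative. [4, 8]: 4 < 8, 4+8 = 12, doesn't match → Negative. [10, 8]: 10 > 8, 10+8 = 18, meets the rule → Positive.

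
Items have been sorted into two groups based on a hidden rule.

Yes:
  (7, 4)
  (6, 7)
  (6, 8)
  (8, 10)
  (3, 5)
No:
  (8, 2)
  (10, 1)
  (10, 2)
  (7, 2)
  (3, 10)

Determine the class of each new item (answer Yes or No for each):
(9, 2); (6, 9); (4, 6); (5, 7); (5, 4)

No, Yes, Yes, Yes, Yes

The common property of the 'Yes' items is: |first − second| ≤ 3. No 'No' item has it.
(9, 2): |9−2| = 7, fails this test → No.
(6, 9): |6−9| = 3, matches → Yes.
(4, 6): |4−6| = 2, matches → Yes.
(5, 7): |5−7| = 2, matches → Yes.
(5, 4): |5−4| = 1, matches → Yes.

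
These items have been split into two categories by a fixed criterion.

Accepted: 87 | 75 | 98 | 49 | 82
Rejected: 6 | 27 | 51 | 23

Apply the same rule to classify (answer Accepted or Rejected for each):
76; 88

A rule that fits every label: digit sum ≥ 10 — true of each 'Accepted' example, false of each 'Rejected' one.
Accepted: 76, since digit sum 7+6 = 13.
Accepted: 88, since digit sum 8+8 = 16.

Accepted, Accepted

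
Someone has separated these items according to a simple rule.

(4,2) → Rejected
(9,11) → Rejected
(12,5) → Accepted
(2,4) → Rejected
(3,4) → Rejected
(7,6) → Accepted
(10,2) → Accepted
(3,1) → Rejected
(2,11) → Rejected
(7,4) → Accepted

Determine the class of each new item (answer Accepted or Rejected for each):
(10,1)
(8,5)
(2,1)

The distinguishing property — first > second AND sum ≥ 7 — holds for all the 'Accepted' cases and none of the 'Rejected' cases.
(10,1) — 10 > 1, 10+1 = 11, hence Accepted. (8,5) — 8 > 5, 8+5 = 13, hence Accepted. (2,1) — 2 > 1, 2+1 = 3, hence Rejected.

Accepted, Accepted, Rejected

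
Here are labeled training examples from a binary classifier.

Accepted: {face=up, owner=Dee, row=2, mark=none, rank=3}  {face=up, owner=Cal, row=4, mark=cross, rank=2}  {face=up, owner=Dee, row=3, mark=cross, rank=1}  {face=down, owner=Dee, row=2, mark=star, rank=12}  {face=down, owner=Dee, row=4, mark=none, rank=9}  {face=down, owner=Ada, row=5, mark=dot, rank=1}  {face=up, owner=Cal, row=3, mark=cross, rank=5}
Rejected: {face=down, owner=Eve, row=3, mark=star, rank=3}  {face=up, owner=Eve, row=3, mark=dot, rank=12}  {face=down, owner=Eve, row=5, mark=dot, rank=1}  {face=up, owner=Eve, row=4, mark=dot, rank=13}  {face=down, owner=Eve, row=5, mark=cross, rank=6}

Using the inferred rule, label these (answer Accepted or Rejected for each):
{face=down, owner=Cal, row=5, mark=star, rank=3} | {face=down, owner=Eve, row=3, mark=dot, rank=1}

Rule: owner is not Eve. This holds for each 'Accepted' example and fails for each 'Rejected' one.
{face=down, owner=Cal, row=5, mark=star, rank=3} — owner is Cal, hence Accepted. {face=down, owner=Eve, row=3, mark=dot, rank=1} — owner is Eve, hence Rejected.

Accepted, Rejected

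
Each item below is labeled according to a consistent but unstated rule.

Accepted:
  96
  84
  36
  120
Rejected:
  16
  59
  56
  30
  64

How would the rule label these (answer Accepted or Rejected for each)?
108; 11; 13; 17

Accepted, Rejected, Rejected, Rejected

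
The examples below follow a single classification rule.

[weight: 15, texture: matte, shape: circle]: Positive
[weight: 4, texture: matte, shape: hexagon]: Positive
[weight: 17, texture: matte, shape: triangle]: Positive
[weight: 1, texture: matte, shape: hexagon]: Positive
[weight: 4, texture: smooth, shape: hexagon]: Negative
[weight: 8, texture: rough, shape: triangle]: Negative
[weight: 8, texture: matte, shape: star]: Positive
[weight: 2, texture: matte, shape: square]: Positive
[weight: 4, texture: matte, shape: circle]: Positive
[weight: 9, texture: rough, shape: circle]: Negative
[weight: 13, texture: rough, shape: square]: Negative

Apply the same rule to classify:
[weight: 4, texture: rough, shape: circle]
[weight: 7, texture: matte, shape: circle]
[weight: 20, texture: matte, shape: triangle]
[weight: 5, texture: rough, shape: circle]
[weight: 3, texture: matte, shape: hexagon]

The common property of the 'Positive' items is: texture is matte. No 'Negative' item has it.
[weight: 4, texture: rough, shape: circle]: texture is rough, does not pass → Negative.
[weight: 7, texture: matte, shape: circle]: texture is matte, satisfies this → Positive.
[weight: 20, texture: matte, shape: triangle]: texture is matte, satisfies this → Positive.
[weight: 5, texture: rough, shape: circle]: texture is rough, does not pass → Negative.
[weight: 3, texture: matte, shape: hexagon]: texture is matte, satisfies this → Positive.

Negative, Positive, Positive, Negative, Positive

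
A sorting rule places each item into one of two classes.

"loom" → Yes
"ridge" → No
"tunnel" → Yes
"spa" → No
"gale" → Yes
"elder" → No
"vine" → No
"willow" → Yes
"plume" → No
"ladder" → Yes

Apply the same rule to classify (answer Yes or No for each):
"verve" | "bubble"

No, Yes

'Yes' ⟺ even length AND contains 'l'.
"verve" → length 5, no 'l' → No. "bubble" → length 6, has 'l' → Yes.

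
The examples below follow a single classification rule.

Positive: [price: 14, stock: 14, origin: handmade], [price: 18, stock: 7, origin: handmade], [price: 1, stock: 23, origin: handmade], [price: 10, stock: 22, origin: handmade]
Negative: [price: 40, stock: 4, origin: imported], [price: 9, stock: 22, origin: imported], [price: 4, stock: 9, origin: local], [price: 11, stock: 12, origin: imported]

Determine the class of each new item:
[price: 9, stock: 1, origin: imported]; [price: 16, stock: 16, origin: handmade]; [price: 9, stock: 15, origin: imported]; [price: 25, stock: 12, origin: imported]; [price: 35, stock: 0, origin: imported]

Negative, Positive, Negative, Negative, Negative

Looking at the examples, the only property every 'Positive' case has and every 'Negative' case lacks is: origin is handmade.
[price: 9, stock: 1, origin: imported] — origin is imported, hence Negative.
[price: 16, stock: 16, origin: handmade] — origin is handmade, hence Positive.
[price: 9, stock: 15, origin: imported] — origin is imported, hence Negative.
[price: 25, stock: 12, origin: imported] — origin is imported, hence Negative.
[price: 35, stock: 0, origin: imported] — origin is imported, hence Negative.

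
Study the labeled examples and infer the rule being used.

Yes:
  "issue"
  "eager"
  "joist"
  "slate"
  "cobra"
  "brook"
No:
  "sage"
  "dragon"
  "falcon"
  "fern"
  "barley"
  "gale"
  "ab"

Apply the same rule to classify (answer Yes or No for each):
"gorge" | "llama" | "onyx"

Yes, Yes, No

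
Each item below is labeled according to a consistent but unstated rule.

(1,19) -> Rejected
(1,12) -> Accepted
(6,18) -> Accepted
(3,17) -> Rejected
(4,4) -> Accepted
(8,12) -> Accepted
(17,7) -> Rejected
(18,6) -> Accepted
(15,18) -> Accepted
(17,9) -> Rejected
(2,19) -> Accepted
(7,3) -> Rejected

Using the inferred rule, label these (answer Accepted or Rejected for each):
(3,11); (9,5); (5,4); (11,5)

Rejected, Rejected, Accepted, Rejected

The distinguishing property — product is even — holds for all the 'Accepted' cases and none of the 'Rejected' cases.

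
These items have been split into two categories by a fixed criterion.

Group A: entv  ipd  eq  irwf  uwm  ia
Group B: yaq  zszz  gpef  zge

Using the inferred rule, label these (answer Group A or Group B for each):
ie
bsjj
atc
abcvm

Comparing the two groups points to one rule — starts with a vowel.
ie — starts with 'i', hence Group A.
bsjj — starts with 'b', hence Group B.
atc — starts with 'a', hence Group A.
abcvm — starts with 'a', hence Group A.

Group A, Group B, Group A, Group A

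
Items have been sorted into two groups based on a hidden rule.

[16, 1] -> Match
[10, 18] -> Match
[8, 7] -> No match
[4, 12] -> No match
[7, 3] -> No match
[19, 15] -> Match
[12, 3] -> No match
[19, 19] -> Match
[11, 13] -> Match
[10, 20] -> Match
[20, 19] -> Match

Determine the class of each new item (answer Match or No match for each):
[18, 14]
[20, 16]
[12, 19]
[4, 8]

Match, Match, Match, No match

A rule that fits every label: sum ≥ 17 — true of each 'Match' example, false of each 'No match' one.
[18, 14]: 18+14 = 32 — passes, so Match.
[20, 16]: 20+16 = 36 — passes, so Match.
[12, 19]: 12+19 = 31 — passes, so Match.
[4, 8]: 4+8 = 12 — fails this test, so No match.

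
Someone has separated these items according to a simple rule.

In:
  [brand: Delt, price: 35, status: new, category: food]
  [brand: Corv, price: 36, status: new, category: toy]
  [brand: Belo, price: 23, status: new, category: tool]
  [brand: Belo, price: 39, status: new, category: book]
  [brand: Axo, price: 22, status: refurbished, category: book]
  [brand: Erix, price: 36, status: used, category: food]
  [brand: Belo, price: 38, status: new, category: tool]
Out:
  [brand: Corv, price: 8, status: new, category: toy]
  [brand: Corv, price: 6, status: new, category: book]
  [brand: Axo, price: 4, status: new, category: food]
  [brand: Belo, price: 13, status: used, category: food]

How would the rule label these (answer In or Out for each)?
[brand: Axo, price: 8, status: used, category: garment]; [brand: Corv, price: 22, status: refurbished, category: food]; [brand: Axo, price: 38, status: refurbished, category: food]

'In' ⟺ price ≥ 22.
Out: [brand: Axo, price: 8, status: used, category: garment], since price = 8.
In: [brand: Corv, price: 22, status: refurbished, category: food], since price = 22.
In: [brand: Axo, price: 38, status: refurbished, category: food], since price = 38.

Out, In, In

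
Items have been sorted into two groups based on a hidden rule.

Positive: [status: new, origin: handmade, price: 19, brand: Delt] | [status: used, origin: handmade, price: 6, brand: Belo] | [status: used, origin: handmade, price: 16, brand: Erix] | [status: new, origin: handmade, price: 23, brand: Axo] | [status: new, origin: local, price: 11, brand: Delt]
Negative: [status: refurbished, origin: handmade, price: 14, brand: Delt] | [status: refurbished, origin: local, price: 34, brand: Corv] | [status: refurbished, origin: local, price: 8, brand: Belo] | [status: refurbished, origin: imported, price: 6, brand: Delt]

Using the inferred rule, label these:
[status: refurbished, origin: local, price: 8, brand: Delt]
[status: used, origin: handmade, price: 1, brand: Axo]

'Positive' ⟺ status is not refurbished.
[status: refurbished, origin: local, price: 8, brand: Delt] → status is refurbished → Negative. [status: used, origin: handmade, price: 1, brand: Axo] → status is used → Positive.

Negative, Positive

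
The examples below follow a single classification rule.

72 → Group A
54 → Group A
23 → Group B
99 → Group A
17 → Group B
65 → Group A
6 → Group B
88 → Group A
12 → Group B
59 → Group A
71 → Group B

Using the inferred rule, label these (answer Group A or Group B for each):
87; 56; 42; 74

The simplest hypothesis consistent with all the labels is: digit sum ≥ 9.
87: Group A (digit sum 8+7 = 15).
56: Group A (digit sum 5+6 = 11).
42: Group B (digit sum 4+2 = 6).
74: Group A (digit sum 7+4 = 11).

Group A, Group A, Group B, Group A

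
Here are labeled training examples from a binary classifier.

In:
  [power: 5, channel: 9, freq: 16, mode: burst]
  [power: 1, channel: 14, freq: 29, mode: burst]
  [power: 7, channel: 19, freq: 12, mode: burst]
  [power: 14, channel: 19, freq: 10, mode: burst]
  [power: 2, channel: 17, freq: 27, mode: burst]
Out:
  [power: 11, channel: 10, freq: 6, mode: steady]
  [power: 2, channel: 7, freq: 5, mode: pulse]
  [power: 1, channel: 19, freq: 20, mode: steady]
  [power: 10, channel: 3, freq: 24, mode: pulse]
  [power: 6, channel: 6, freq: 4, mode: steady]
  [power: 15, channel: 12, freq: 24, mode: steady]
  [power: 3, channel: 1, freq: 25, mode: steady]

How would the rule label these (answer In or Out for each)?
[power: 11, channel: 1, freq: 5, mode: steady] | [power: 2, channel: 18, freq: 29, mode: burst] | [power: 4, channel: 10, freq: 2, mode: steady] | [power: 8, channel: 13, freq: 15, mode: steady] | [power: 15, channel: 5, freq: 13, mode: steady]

Comparing the two groups points to one rule — mode is burst.
[power: 11, channel: 1, freq: 5, mode: steady] → mode is steady → Out.
[power: 2, channel: 18, freq: 29, mode: burst] → mode is burst → In.
[power: 4, channel: 10, freq: 2, mode: steady] → mode is steady → Out.
[power: 8, channel: 13, freq: 15, mode: steady] → mode is steady → Out.
[power: 15, channel: 5, freq: 13, mode: steady] → mode is steady → Out.

Out, In, Out, Out, Out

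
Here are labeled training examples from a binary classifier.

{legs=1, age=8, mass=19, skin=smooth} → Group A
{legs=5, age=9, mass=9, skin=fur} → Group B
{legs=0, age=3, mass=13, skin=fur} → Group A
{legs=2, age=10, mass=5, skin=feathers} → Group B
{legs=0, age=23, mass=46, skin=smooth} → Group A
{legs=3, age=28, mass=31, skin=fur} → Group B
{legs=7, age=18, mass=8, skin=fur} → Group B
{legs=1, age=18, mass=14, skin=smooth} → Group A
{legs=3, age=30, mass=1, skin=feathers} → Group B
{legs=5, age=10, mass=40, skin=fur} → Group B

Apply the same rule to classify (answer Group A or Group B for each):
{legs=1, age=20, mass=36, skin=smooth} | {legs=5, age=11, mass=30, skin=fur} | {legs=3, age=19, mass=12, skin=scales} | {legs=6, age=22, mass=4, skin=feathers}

Group A, Group B, Group B, Group B

The rule appears to be: legs ≤ 1.
{legs=1, age=20, mass=36, skin=smooth}: legs = 1 — satisfies this, so Group A.
{legs=5, age=11, mass=30, skin=fur}: legs = 5 — lacks this property, so Group B.
{legs=3, age=19, mass=12, skin=scales}: legs = 3 — lacks this property, so Group B.
{legs=6, age=22, mass=4, skin=feathers}: legs = 6 — lacks this property, so Group B.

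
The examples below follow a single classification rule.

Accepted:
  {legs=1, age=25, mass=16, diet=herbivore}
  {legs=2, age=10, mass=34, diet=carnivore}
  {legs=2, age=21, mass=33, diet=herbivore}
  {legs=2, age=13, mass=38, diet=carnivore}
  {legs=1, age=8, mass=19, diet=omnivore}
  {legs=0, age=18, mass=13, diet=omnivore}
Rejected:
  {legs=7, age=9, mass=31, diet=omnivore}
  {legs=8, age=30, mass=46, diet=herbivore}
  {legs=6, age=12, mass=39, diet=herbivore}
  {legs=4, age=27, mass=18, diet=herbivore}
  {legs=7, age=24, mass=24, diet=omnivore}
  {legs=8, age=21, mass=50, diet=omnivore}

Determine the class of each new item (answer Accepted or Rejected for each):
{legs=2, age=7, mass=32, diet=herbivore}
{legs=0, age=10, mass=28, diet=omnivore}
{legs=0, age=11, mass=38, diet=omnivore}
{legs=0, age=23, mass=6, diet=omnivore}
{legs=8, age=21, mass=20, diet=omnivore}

One predicate separates the groups cleanly: legs ≤ 2.

Accepted, Accepted, Accepted, Accepted, Rejected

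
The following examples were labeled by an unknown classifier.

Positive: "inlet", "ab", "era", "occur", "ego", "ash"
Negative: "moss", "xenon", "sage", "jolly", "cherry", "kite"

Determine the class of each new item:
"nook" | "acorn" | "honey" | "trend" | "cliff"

Negative, Positive, Negative, Negative, Negative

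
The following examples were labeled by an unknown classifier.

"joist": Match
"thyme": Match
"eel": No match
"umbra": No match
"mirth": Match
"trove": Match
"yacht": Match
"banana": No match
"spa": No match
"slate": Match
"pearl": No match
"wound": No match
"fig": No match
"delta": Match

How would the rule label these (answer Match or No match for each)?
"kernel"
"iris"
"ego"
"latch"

The distinguishing property — contains 't' — holds for all the 'Match' cases and none of the 'No match' cases.
"kernel": no 't' — fails the rule, so No match. "iris": no 't' — fails the rule, so No match. "ego": no 't' — fails the rule, so No match. "latch": has 't' — meets the rule, so Match.

No match, No match, No match, Match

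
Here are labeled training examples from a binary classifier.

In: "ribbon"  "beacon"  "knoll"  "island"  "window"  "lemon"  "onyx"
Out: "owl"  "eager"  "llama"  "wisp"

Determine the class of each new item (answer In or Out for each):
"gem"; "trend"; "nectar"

All 'In' examples share one property — contains 'n' — and every 'Out' example lacks it.

Out, In, In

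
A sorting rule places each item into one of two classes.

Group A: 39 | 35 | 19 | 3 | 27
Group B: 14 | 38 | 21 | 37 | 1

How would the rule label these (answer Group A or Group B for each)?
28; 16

Group B, Group B

Looking at the examples, the only property every 'Group A' case has and every 'Group B' case lacks is: ≡ 3 (mod 4).
Group B: 28, since 28 mod 4 = 0. Group B: 16, since 16 mod 4 = 0.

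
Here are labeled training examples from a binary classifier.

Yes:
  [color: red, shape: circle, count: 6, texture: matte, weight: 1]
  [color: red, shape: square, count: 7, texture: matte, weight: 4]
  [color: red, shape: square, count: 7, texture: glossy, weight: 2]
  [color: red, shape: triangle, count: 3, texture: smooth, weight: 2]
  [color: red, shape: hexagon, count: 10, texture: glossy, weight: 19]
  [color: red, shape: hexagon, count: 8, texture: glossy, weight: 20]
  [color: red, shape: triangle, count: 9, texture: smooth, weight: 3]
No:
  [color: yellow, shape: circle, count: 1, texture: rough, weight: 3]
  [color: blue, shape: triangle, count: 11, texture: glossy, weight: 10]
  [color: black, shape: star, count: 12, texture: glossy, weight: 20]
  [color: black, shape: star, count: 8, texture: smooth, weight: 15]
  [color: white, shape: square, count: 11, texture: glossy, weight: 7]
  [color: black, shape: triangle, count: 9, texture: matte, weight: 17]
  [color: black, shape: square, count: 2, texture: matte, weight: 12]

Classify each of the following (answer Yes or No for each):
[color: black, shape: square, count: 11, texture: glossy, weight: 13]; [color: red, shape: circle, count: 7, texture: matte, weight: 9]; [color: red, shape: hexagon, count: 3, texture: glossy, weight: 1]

'Yes' ⟺ color is red.

No, Yes, Yes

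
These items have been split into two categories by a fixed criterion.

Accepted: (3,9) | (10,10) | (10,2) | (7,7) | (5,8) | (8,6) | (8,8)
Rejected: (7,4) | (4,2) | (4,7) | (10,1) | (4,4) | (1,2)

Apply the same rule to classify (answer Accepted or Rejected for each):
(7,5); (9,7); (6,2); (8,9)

Accepted, Accepted, Rejected, Accepted

One predicate separates the groups cleanly: sum ≥ 12.
(7,5): 7+5 = 12, meets the rule → Accepted. (9,7): 9+7 = 16, meets the rule → Accepted. (6,2): 6+2 = 8, doesn't qualify → Rejected. (8,9): 8+9 = 17, meets the rule → Accepted.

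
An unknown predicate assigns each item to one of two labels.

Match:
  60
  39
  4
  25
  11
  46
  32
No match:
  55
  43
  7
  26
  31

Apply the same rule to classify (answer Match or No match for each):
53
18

Match, Match

All 'Match' examples share one property — ≡ 4 (mod 7) — and every 'No match' example lacks it.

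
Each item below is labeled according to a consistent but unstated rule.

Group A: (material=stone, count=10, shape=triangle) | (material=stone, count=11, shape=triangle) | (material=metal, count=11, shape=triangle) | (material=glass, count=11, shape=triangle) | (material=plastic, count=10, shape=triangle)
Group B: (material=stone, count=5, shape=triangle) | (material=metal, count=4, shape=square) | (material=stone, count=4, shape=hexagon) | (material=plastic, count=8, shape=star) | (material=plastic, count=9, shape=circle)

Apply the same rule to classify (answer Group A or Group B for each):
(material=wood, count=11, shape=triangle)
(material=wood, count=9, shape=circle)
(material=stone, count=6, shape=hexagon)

Rule: count ≥ 10. This holds for each 'Group A' example and fails for each 'Group B' one.
(material=wood, count=11, shape=triangle) — count = 11, hence Group A.
(material=wood, count=9, shape=circle) — count = 9, hence Group B.
(material=stone, count=6, shape=hexagon) — count = 6, hence Group B.

Group A, Group B, Group B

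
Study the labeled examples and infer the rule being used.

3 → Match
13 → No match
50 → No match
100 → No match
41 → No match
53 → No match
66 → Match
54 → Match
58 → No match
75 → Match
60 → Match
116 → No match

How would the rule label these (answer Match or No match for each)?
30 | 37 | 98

Match, No match, No match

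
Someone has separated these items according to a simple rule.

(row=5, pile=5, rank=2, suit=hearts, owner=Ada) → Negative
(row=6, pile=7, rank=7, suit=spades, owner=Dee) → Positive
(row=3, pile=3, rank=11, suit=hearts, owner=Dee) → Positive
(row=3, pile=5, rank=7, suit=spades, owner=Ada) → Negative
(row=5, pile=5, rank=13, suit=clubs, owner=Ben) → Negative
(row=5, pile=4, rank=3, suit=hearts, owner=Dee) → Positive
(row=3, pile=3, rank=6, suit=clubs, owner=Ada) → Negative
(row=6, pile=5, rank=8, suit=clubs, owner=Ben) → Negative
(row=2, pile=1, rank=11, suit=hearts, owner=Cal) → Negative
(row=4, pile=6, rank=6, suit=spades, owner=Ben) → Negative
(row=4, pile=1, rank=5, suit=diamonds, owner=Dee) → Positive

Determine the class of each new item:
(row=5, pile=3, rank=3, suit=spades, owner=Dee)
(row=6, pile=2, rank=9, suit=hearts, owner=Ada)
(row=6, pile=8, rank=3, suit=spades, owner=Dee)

All 'Positive' examples share one property — owner is Dee — and every 'Negative' example lacks it.
(row=5, pile=3, rank=3, suit=spades, owner=Dee): owner is Dee, matches → Positive. (row=6, pile=2, rank=9, suit=hearts, owner=Ada): owner is Ada, fails this test → Negative. (row=6, pile=8, rank=3, suit=spades, owner=Dee): owner is Dee, matches → Positive.

Positive, Negative, Positive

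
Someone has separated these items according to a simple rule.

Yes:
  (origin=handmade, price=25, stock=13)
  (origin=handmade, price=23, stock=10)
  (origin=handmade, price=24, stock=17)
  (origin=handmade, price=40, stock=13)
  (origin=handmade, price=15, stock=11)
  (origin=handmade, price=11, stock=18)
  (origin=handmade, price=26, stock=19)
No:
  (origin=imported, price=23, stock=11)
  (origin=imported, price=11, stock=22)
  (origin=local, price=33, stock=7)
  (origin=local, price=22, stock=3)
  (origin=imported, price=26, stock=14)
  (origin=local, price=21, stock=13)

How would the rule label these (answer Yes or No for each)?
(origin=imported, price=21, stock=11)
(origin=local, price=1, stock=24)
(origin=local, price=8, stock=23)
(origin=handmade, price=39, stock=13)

One predicate separates the groups cleanly: origin is handmade.
(origin=imported, price=21, stock=11): No (origin is imported).
(origin=local, price=1, stock=24): No (origin is local).
(origin=local, price=8, stock=23): No (origin is local).
(origin=handmade, price=39, stock=13): Yes (origin is handmade).

No, No, No, Yes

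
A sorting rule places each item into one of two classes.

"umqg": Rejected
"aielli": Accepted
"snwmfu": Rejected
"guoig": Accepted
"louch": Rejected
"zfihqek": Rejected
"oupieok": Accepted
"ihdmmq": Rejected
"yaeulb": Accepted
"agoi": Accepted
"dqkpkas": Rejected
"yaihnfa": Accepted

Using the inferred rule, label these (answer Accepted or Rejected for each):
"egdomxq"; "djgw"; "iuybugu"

Rule: has ≥ 3 vowels. This holds for each 'Accepted' example and fails for each 'Rejected' one.
"egdomxq": 2 vowels — does not fit, so Rejected.
"djgw": 0 vowels — does not fit, so Rejected.
"iuybugu": 4 vowels — meets the rule, so Accepted.

Rejected, Rejected, Accepted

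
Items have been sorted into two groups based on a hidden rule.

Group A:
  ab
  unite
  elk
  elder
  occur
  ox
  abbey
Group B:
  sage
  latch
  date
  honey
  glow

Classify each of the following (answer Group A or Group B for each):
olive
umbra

Group A, Group A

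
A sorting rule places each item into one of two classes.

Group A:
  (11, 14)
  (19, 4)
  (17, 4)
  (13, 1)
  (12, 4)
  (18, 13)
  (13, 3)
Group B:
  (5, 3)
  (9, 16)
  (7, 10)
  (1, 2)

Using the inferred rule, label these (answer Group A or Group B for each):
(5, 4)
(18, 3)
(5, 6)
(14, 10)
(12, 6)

Group B, Group A, Group B, Group A, Group A

'Group A' ⟺ first ≥ 10.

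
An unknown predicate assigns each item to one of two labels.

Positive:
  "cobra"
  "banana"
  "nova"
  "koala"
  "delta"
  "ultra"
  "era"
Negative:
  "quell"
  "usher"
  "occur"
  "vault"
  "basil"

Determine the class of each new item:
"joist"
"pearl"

Negative, Negative

The classifier is using: ends with 'a'.
"joist": Negative (ends with 't'). "pearl": Negative (ends with 'l').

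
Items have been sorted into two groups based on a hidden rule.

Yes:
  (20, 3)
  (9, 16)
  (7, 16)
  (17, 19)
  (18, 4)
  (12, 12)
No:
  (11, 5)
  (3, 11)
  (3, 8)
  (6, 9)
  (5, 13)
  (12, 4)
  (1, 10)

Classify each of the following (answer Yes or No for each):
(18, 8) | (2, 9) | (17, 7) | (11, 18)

The simplest hypothesis consistent with all the labels is: sum ≥ 22.
(18, 8): Yes (18+8 = 26). (2, 9): No (2+9 = 11). (17, 7): Yes (17+7 = 24). (11, 18): Yes (11+18 = 29).

Yes, No, Yes, Yes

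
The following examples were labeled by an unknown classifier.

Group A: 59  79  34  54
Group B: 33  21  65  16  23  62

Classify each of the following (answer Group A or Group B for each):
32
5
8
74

Group B, Group B, Group B, Group A

Every 'Group A' example satisfies: ≡ 4 (mod 5). None of the 'Group B' examples do.
32 — 32 mod 5 = 2, hence Group B. 5 — 5 mod 5 = 0, hence Group B. 8 — 8 mod 5 = 3, hence Group B. 74 — 74 mod 5 = 4, hence Group A.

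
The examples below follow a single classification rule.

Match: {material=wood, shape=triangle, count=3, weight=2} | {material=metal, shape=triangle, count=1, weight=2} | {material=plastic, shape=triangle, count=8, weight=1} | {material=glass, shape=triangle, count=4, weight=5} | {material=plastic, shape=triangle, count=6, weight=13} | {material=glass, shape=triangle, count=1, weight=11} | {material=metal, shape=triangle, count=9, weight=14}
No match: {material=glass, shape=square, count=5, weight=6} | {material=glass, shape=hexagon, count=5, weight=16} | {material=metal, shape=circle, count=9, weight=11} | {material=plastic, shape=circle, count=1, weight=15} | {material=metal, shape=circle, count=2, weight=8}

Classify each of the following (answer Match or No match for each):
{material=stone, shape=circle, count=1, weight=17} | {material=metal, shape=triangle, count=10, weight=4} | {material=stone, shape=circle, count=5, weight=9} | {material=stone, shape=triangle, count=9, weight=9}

No match, Match, No match, Match

One predicate separates the groups cleanly: shape is triangle.
{material=stone, shape=circle, count=1, weight=17} — shape is circle, hence No match. {material=metal, shape=triangle, count=10, weight=4} — shape is triangle, hence Match. {material=stone, shape=circle, count=5, weight=9} — shape is circle, hence No match. {material=stone, shape=triangle, count=9, weight=9} — shape is triangle, hence Match.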